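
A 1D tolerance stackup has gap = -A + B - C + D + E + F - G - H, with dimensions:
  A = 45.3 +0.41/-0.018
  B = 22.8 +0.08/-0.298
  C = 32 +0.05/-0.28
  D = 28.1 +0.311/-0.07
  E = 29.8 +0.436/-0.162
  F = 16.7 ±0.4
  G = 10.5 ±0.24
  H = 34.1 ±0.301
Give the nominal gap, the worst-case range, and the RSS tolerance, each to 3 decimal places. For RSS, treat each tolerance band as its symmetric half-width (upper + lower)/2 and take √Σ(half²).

nominal=-24.500 wc=[-26.431,-22.434] rss=0.737

Stack each dimension's contribution:
  -A: nom -45.300 → Σnom=-45.300; wc +0.018/-0.410 → slack +0.018/-0.410; half-tol=0.214, Σhalf²=0.045796
  +B: nom +22.800 → Σnom=-22.500; wc +0.080/-0.298 → slack +0.098/-0.708; half-tol=0.189, Σhalf²=0.081517
  -C: nom -32.000 → Σnom=-54.500; wc +0.280/-0.050 → slack +0.378/-0.758; half-tol=0.165, Σhalf²=0.108742
  +D: nom +28.100 → Σnom=-26.400; wc +0.311/-0.070 → slack +0.689/-0.828; half-tol=0.191, Σhalf²=0.145032
  +E: nom +29.800 → Σnom=3.400; wc +0.436/-0.162 → slack +1.125/-0.990; half-tol=0.299, Σhalf²=0.234433
  +F: nom +16.700 → Σnom=20.100; wc +0.400/-0.400 → slack +1.525/-1.390; half-tol=0.400, Σhalf²=0.394433
  -G: nom -10.500 → Σnom=9.600; wc +0.240/-0.240 → slack +1.765/-1.630; half-tol=0.240, Σhalf²=0.452033
  -H: nom -34.100 → Σnom=-24.500; wc +0.301/-0.301 → slack +2.066/-1.931; half-tol=0.301, Σhalf²=0.542634
Nominal = -24.500. Worst-case = [-24.500 - 1.931, -24.500 + 2.066] = [-26.431, -22.434]. RSS = √0.542634 = 0.737.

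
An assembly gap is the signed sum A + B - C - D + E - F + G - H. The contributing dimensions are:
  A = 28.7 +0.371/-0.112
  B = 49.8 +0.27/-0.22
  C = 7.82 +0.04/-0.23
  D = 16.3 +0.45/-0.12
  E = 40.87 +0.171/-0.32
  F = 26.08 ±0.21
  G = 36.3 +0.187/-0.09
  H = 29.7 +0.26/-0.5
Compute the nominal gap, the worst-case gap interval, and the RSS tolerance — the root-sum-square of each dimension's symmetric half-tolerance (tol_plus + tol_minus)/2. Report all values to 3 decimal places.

Stack each dimension's contribution:
  +A: nom +28.700 → Σnom=28.700; wc +0.371/-0.112 → slack +0.371/-0.112; half-tol=0.241, Σhalf²=0.058322
  +B: nom +49.800 → Σnom=78.500; wc +0.270/-0.220 → slack +0.641/-0.332; half-tol=0.245, Σhalf²=0.118347
  -C: nom -7.820 → Σnom=70.680; wc +0.230/-0.040 → slack +0.871/-0.372; half-tol=0.135, Σhalf²=0.136572
  -D: nom -16.300 → Σnom=54.380; wc +0.120/-0.450 → slack +0.991/-0.822; half-tol=0.285, Σhalf²=0.217797
  +E: nom +40.870 → Σnom=95.250; wc +0.171/-0.320 → slack +1.162/-1.142; half-tol=0.245, Σhalf²=0.278068
  -F: nom -26.080 → Σnom=69.170; wc +0.210/-0.210 → slack +1.372/-1.352; half-tol=0.210, Σhalf²=0.322167
  +G: nom +36.300 → Σnom=105.470; wc +0.187/-0.090 → slack +1.559/-1.442; half-tol=0.139, Σhalf²=0.341350
  -H: nom -29.700 → Σnom=75.770; wc +0.500/-0.260 → slack +2.059/-1.702; half-tol=0.380, Σhalf²=0.485750
Nominal = 75.770. Worst-case = [75.770 - 1.702, 75.770 + 2.059] = [74.068, 77.829]. RSS = √0.485750 = 0.697.

nominal=75.770 wc=[74.068,77.829] rss=0.697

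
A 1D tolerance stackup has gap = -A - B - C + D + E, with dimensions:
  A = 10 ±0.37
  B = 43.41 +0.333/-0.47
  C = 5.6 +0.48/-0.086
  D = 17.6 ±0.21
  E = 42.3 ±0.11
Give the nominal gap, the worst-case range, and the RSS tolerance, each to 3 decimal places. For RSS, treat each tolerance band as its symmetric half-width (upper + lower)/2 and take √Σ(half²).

nominal=0.890 wc=[-0.613,2.136] rss=0.659

Stack each dimension's contribution:
  -A: nom -10.000 → Σnom=-10.000; wc +0.370/-0.370 → slack +0.370/-0.370; half-tol=0.370, Σhalf²=0.136900
  -B: nom -43.410 → Σnom=-53.410; wc +0.470/-0.333 → slack +0.840/-0.703; half-tol=0.401, Σhalf²=0.298102
  -C: nom -5.600 → Σnom=-59.010; wc +0.086/-0.480 → slack +0.926/-1.183; half-tol=0.283, Σhalf²=0.378191
  +D: nom +17.600 → Σnom=-41.410; wc +0.210/-0.210 → slack +1.136/-1.393; half-tol=0.210, Σhalf²=0.422291
  +E: nom +42.300 → Σnom=0.890; wc +0.110/-0.110 → slack +1.246/-1.503; half-tol=0.110, Σhalf²=0.434391
Nominal = 0.890. Worst-case = [0.890 - 1.503, 0.890 + 1.246] = [-0.613, 2.136]. RSS = √0.434391 = 0.659.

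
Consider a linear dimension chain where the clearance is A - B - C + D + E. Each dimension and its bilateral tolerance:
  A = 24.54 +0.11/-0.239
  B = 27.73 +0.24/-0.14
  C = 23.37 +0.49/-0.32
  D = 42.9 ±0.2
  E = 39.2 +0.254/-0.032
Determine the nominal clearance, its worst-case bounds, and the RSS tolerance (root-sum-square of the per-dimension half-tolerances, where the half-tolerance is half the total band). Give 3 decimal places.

Stack each dimension's contribution:
  +A: nom +24.540 → Σnom=24.540; wc +0.110/-0.239 → slack +0.110/-0.239; half-tol=0.174, Σhalf²=0.030450
  -B: nom -27.730 → Σnom=-3.190; wc +0.140/-0.240 → slack +0.250/-0.479; half-tol=0.190, Σhalf²=0.066550
  -C: nom -23.370 → Σnom=-26.560; wc +0.320/-0.490 → slack +0.570/-0.969; half-tol=0.405, Σhalf²=0.230575
  +D: nom +42.900 → Σnom=16.340; wc +0.200/-0.200 → slack +0.770/-1.169; half-tol=0.200, Σhalf²=0.270575
  +E: nom +39.200 → Σnom=55.540; wc +0.254/-0.032 → slack +1.024/-1.201; half-tol=0.143, Σhalf²=0.291024
Nominal = 55.540. Worst-case = [55.540 - 1.201, 55.540 + 1.024] = [54.339, 56.564]. RSS = √0.291024 = 0.539.

nominal=55.540 wc=[54.339,56.564] rss=0.539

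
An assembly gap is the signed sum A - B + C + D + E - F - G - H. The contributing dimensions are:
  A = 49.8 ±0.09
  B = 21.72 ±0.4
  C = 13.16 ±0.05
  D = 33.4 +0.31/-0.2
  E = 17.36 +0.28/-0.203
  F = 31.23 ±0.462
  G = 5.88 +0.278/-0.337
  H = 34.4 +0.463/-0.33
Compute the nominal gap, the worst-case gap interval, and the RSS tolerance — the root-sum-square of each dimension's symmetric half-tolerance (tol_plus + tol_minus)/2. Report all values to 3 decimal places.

nominal=20.490 wc=[18.344,22.749] rss=0.871

Stack each dimension's contribution:
  +A: nom +49.800 → Σnom=49.800; wc +0.090/-0.090 → slack +0.090/-0.090; half-tol=0.090, Σhalf²=0.008100
  -B: nom -21.720 → Σnom=28.080; wc +0.400/-0.400 → slack +0.490/-0.490; half-tol=0.400, Σhalf²=0.168100
  +C: nom +13.160 → Σnom=41.240; wc +0.050/-0.050 → slack +0.540/-0.540; half-tol=0.050, Σhalf²=0.170600
  +D: nom +33.400 → Σnom=74.640; wc +0.310/-0.200 → slack +0.850/-0.740; half-tol=0.255, Σhalf²=0.235625
  +E: nom +17.360 → Σnom=92.000; wc +0.280/-0.203 → slack +1.130/-0.943; half-tol=0.242, Σhalf²=0.293947
  -F: nom -31.230 → Σnom=60.770; wc +0.462/-0.462 → slack +1.592/-1.405; half-tol=0.462, Σhalf²=0.507391
  -G: nom -5.880 → Σnom=54.890; wc +0.337/-0.278 → slack +1.929/-1.683; half-tol=0.307, Σhalf²=0.601948
  -H: nom -34.400 → Σnom=20.490; wc +0.330/-0.463 → slack +2.259/-2.146; half-tol=0.397, Σhalf²=0.759160
Nominal = 20.490. Worst-case = [20.490 - 2.146, 20.490 + 2.259] = [18.344, 22.749]. RSS = √0.759160 = 0.871.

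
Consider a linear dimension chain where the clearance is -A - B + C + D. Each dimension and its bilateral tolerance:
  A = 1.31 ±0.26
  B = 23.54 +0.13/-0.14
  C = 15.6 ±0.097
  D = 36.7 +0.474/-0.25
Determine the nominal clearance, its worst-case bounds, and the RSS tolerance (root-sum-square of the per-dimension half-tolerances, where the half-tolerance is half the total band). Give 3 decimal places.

Stack each dimension's contribution:
  -A: nom -1.310 → Σnom=-1.310; wc +0.260/-0.260 → slack +0.260/-0.260; half-tol=0.260, Σhalf²=0.067600
  -B: nom -23.540 → Σnom=-24.850; wc +0.140/-0.130 → slack +0.400/-0.390; half-tol=0.135, Σhalf²=0.085825
  +C: nom +15.600 → Σnom=-9.250; wc +0.097/-0.097 → slack +0.497/-0.487; half-tol=0.097, Σhalf²=0.095234
  +D: nom +36.700 → Σnom=27.450; wc +0.474/-0.250 → slack +0.971/-0.737; half-tol=0.362, Σhalf²=0.226278
Nominal = 27.450. Worst-case = [27.450 - 0.737, 27.450 + 0.971] = [26.713, 28.421]. RSS = √0.226278 = 0.476.

nominal=27.450 wc=[26.713,28.421] rss=0.476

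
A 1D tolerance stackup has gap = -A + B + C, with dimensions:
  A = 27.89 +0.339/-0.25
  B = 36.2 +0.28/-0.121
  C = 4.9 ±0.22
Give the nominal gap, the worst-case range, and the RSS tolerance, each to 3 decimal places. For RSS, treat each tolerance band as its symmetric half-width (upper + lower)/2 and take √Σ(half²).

nominal=13.210 wc=[12.530,13.960] rss=0.419

Stack each dimension's contribution:
  -A: nom -27.890 → Σnom=-27.890; wc +0.250/-0.339 → slack +0.250/-0.339; half-tol=0.294, Σhalf²=0.086730
  +B: nom +36.200 → Σnom=8.310; wc +0.280/-0.121 → slack +0.530/-0.460; half-tol=0.201, Σhalf²=0.126931
  +C: nom +4.900 → Σnom=13.210; wc +0.220/-0.220 → slack +0.750/-0.680; half-tol=0.220, Σhalf²=0.175331
Nominal = 13.210. Worst-case = [13.210 - 0.680, 13.210 + 0.750] = [12.530, 13.960]. RSS = √0.175331 = 0.419.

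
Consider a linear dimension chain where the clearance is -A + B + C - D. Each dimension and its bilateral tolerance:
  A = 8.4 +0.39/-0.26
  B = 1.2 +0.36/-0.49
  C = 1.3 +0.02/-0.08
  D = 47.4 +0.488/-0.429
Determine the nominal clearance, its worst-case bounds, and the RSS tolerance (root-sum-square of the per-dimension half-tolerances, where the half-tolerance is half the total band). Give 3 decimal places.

Stack each dimension's contribution:
  -A: nom -8.400 → Σnom=-8.400; wc +0.260/-0.390 → slack +0.260/-0.390; half-tol=0.325, Σhalf²=0.105625
  +B: nom +1.200 → Σnom=-7.200; wc +0.360/-0.490 → slack +0.620/-0.880; half-tol=0.425, Σhalf²=0.286250
  +C: nom +1.300 → Σnom=-5.900; wc +0.020/-0.080 → slack +0.640/-0.960; half-tol=0.050, Σhalf²=0.288750
  -D: nom -47.400 → Σnom=-53.300; wc +0.429/-0.488 → slack +1.069/-1.448; half-tol=0.459, Σhalf²=0.498972
Nominal = -53.300. Worst-case = [-53.300 - 1.448, -53.300 + 1.069] = [-54.748, -52.231]. RSS = √0.498972 = 0.706.

nominal=-53.300 wc=[-54.748,-52.231] rss=0.706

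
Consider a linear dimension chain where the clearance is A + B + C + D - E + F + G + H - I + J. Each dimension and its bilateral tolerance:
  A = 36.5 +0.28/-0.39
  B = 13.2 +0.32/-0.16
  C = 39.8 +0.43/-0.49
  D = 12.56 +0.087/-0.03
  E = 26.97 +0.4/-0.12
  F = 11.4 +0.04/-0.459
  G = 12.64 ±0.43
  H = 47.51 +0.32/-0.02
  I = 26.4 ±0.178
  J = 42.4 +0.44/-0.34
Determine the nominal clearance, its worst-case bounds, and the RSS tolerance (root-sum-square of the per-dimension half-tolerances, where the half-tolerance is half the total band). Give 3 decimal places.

Stack each dimension's contribution:
  +A: nom +36.500 → Σnom=36.500; wc +0.280/-0.390 → slack +0.280/-0.390; half-tol=0.335, Σhalf²=0.112225
  +B: nom +13.200 → Σnom=49.700; wc +0.320/-0.160 → slack +0.600/-0.550; half-tol=0.240, Σhalf²=0.169825
  +C: nom +39.800 → Σnom=89.500; wc +0.430/-0.490 → slack +1.030/-1.040; half-tol=0.460, Σhalf²=0.381425
  +D: nom +12.560 → Σnom=102.060; wc +0.087/-0.030 → slack +1.117/-1.070; half-tol=0.058, Σhalf²=0.384847
  -E: nom -26.970 → Σnom=75.090; wc +0.120/-0.400 → slack +1.237/-1.470; half-tol=0.260, Σhalf²=0.452447
  +F: nom +11.400 → Σnom=86.490; wc +0.040/-0.459 → slack +1.277/-1.929; half-tol=0.249, Σhalf²=0.514697
  +G: nom +12.640 → Σnom=99.130; wc +0.430/-0.430 → slack +1.707/-2.359; half-tol=0.430, Σhalf²=0.699597
  +H: nom +47.510 → Σnom=146.640; wc +0.320/-0.020 → slack +2.027/-2.379; half-tol=0.170, Σhalf²=0.728497
  -I: nom -26.400 → Σnom=120.240; wc +0.178/-0.178 → slack +2.205/-2.557; half-tol=0.178, Σhalf²=0.760181
  +J: nom +42.400 → Σnom=162.640; wc +0.440/-0.340 → slack +2.645/-2.897; half-tol=0.390, Σhalf²=0.912281
Nominal = 162.640. Worst-case = [162.640 - 2.897, 162.640 + 2.645] = [159.743, 165.285]. RSS = √0.912281 = 0.955.

nominal=162.640 wc=[159.743,165.285] rss=0.955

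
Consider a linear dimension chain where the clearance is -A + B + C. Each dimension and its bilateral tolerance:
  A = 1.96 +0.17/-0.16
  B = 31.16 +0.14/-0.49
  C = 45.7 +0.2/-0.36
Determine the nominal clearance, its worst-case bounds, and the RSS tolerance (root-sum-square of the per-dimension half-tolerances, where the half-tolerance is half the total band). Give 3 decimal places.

nominal=74.900 wc=[73.880,75.400] rss=0.453

Stack each dimension's contribution:
  -A: nom -1.960 → Σnom=-1.960; wc +0.160/-0.170 → slack +0.160/-0.170; half-tol=0.165, Σhalf²=0.027225
  +B: nom +31.160 → Σnom=29.200; wc +0.140/-0.490 → slack +0.300/-0.660; half-tol=0.315, Σhalf²=0.126450
  +C: nom +45.700 → Σnom=74.900; wc +0.200/-0.360 → slack +0.500/-1.020; half-tol=0.280, Σhalf²=0.204850
Nominal = 74.900. Worst-case = [74.900 - 1.020, 74.900 + 0.500] = [73.880, 75.400]. RSS = √0.204850 = 0.453.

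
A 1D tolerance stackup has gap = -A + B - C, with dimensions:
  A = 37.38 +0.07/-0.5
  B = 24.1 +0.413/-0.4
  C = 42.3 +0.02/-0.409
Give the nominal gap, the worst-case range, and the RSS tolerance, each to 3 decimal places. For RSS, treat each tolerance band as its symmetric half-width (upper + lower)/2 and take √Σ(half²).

Stack each dimension's contribution:
  -A: nom -37.380 → Σnom=-37.380; wc +0.500/-0.070 → slack +0.500/-0.070; half-tol=0.285, Σhalf²=0.081225
  +B: nom +24.100 → Σnom=-13.280; wc +0.413/-0.400 → slack +0.913/-0.470; half-tol=0.406, Σhalf²=0.246467
  -C: nom -42.300 → Σnom=-55.580; wc +0.409/-0.020 → slack +1.322/-0.490; half-tol=0.214, Σhalf²=0.292478
Nominal = -55.580. Worst-case = [-55.580 - 0.490, -55.580 + 1.322] = [-56.070, -54.258]. RSS = √0.292478 = 0.541.

nominal=-55.580 wc=[-56.070,-54.258] rss=0.541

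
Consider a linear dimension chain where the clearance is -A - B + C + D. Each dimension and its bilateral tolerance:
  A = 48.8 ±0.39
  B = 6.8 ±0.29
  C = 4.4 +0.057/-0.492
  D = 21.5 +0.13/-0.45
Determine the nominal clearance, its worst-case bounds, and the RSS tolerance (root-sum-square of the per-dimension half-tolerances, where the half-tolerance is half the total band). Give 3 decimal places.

Stack each dimension's contribution:
  -A: nom -48.800 → Σnom=-48.800; wc +0.390/-0.390 → slack +0.390/-0.390; half-tol=0.390, Σhalf²=0.152100
  -B: nom -6.800 → Σnom=-55.600; wc +0.290/-0.290 → slack +0.680/-0.680; half-tol=0.290, Σhalf²=0.236200
  +C: nom +4.400 → Σnom=-51.200; wc +0.057/-0.492 → slack +0.737/-1.172; half-tol=0.275, Σhalf²=0.311550
  +D: nom +21.500 → Σnom=-29.700; wc +0.130/-0.450 → slack +0.867/-1.622; half-tol=0.290, Σhalf²=0.395650
Nominal = -29.700. Worst-case = [-29.700 - 1.622, -29.700 + 0.867] = [-31.322, -28.833]. RSS = √0.395650 = 0.629.

nominal=-29.700 wc=[-31.322,-28.833] rss=0.629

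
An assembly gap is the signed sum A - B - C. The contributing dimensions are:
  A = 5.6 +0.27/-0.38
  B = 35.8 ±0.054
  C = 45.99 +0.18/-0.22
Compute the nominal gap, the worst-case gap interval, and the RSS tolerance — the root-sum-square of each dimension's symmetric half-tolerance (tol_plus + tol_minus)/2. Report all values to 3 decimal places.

Stack each dimension's contribution:
  +A: nom +5.600 → Σnom=5.600; wc +0.270/-0.380 → slack +0.270/-0.380; half-tol=0.325, Σhalf²=0.105625
  -B: nom -35.800 → Σnom=-30.200; wc +0.054/-0.054 → slack +0.324/-0.434; half-tol=0.054, Σhalf²=0.108541
  -C: nom -45.990 → Σnom=-76.190; wc +0.220/-0.180 → slack +0.544/-0.614; half-tol=0.200, Σhalf²=0.148541
Nominal = -76.190. Worst-case = [-76.190 - 0.614, -76.190 + 0.544] = [-76.804, -75.646]. RSS = √0.148541 = 0.385.

nominal=-76.190 wc=[-76.804,-75.646] rss=0.385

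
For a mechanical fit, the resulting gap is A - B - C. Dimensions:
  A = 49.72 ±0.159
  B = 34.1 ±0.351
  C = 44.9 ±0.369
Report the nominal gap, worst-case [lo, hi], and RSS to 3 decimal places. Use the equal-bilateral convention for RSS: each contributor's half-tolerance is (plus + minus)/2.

nominal=-29.280 wc=[-30.159,-28.401] rss=0.534

Stack each dimension's contribution:
  +A: nom +49.720 → Σnom=49.720; wc +0.159/-0.159 → slack +0.159/-0.159; half-tol=0.159, Σhalf²=0.025281
  -B: nom -34.100 → Σnom=15.620; wc +0.351/-0.351 → slack +0.510/-0.510; half-tol=0.351, Σhalf²=0.148482
  -C: nom -44.900 → Σnom=-29.280; wc +0.369/-0.369 → slack +0.879/-0.879; half-tol=0.369, Σhalf²=0.284643
Nominal = -29.280. Worst-case = [-29.280 - 0.879, -29.280 + 0.879] = [-30.159, -28.401]. RSS = √0.284643 = 0.534.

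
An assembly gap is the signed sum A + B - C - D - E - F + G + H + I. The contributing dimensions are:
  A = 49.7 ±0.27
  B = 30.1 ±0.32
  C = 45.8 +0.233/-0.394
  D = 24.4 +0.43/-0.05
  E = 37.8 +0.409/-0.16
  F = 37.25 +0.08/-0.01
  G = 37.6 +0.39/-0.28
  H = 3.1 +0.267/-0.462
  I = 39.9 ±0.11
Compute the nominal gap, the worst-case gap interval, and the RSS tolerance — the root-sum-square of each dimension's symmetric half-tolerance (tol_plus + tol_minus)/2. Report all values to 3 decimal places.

nominal=15.150 wc=[12.556,17.121] rss=0.819

Stack each dimension's contribution:
  +A: nom +49.700 → Σnom=49.700; wc +0.270/-0.270 → slack +0.270/-0.270; half-tol=0.270, Σhalf²=0.072900
  +B: nom +30.100 → Σnom=79.800; wc +0.320/-0.320 → slack +0.590/-0.590; half-tol=0.320, Σhalf²=0.175300
  -C: nom -45.800 → Σnom=34.000; wc +0.394/-0.233 → slack +0.984/-0.823; half-tol=0.314, Σhalf²=0.273582
  -D: nom -24.400 → Σnom=9.600; wc +0.050/-0.430 → slack +1.034/-1.253; half-tol=0.240, Σhalf²=0.331182
  -E: nom -37.800 → Σnom=-28.200; wc +0.160/-0.409 → slack +1.194/-1.662; half-tol=0.284, Σhalf²=0.412123
  -F: nom -37.250 → Σnom=-65.450; wc +0.010/-0.080 → slack +1.204/-1.742; half-tol=0.045, Σhalf²=0.414148
  +G: nom +37.600 → Σnom=-27.850; wc +0.390/-0.280 → slack +1.594/-2.022; half-tol=0.335, Σhalf²=0.526373
  +H: nom +3.100 → Σnom=-24.750; wc +0.267/-0.462 → slack +1.861/-2.484; half-tol=0.365, Σhalf²=0.659233
  +I: nom +39.900 → Σnom=15.150; wc +0.110/-0.110 → slack +1.971/-2.594; half-tol=0.110, Σhalf²=0.671333
Nominal = 15.150. Worst-case = [15.150 - 2.594, 15.150 + 1.971] = [12.556, 17.121]. RSS = √0.671333 = 0.819.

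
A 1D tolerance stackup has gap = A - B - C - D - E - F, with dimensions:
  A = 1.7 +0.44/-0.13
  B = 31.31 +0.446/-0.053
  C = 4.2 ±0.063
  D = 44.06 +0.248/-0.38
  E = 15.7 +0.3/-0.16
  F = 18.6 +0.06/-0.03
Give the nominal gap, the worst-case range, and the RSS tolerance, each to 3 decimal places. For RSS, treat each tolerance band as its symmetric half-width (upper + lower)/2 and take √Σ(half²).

nominal=-112.170 wc=[-113.417,-111.044] rss=0.549

Stack each dimension's contribution:
  +A: nom +1.700 → Σnom=1.700; wc +0.440/-0.130 → slack +0.440/-0.130; half-tol=0.285, Σhalf²=0.081225
  -B: nom -31.310 → Σnom=-29.610; wc +0.053/-0.446 → slack +0.493/-0.576; half-tol=0.249, Σhalf²=0.143475
  -C: nom -4.200 → Σnom=-33.810; wc +0.063/-0.063 → slack +0.556/-0.639; half-tol=0.063, Σhalf²=0.147444
  -D: nom -44.060 → Σnom=-77.870; wc +0.380/-0.248 → slack +0.936/-0.887; half-tol=0.314, Σhalf²=0.246040
  -E: nom -15.700 → Σnom=-93.570; wc +0.160/-0.300 → slack +1.096/-1.187; half-tol=0.230, Σhalf²=0.298940
  -F: nom -18.600 → Σnom=-112.170; wc +0.030/-0.060 → slack +1.126/-1.247; half-tol=0.045, Σhalf²=0.300965
Nominal = -112.170. Worst-case = [-112.170 - 1.247, -112.170 + 1.126] = [-113.417, -111.044]. RSS = √0.300965 = 0.549.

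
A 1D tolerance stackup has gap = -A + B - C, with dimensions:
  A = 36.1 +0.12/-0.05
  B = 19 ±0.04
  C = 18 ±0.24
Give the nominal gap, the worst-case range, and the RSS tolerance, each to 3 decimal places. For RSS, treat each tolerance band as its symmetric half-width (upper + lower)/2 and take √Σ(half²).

nominal=-35.100 wc=[-35.500,-34.770] rss=0.258

Stack each dimension's contribution:
  -A: nom -36.100 → Σnom=-36.100; wc +0.050/-0.120 → slack +0.050/-0.120; half-tol=0.085, Σhalf²=0.007225
  +B: nom +19.000 → Σnom=-17.100; wc +0.040/-0.040 → slack +0.090/-0.160; half-tol=0.040, Σhalf²=0.008825
  -C: nom -18.000 → Σnom=-35.100; wc +0.240/-0.240 → slack +0.330/-0.400; half-tol=0.240, Σhalf²=0.066425
Nominal = -35.100. Worst-case = [-35.100 - 0.400, -35.100 + 0.330] = [-35.500, -34.770]. RSS = √0.066425 = 0.258.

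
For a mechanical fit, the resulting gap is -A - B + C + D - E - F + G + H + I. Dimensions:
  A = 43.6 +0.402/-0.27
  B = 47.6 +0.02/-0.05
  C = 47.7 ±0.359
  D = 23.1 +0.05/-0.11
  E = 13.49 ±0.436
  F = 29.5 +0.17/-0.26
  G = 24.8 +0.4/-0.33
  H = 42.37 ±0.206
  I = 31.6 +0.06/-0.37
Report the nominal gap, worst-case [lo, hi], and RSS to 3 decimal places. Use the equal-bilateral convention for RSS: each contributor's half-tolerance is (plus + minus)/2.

Stack each dimension's contribution:
  -A: nom -43.600 → Σnom=-43.600; wc +0.270/-0.402 → slack +0.270/-0.402; half-tol=0.336, Σhalf²=0.112896
  -B: nom -47.600 → Σnom=-91.200; wc +0.050/-0.020 → slack +0.320/-0.422; half-tol=0.035, Σhalf²=0.114121
  +C: nom +47.700 → Σnom=-43.500; wc +0.359/-0.359 → slack +0.679/-0.781; half-tol=0.359, Σhalf²=0.243002
  +D: nom +23.100 → Σnom=-20.400; wc +0.050/-0.110 → slack +0.729/-0.891; half-tol=0.080, Σhalf²=0.249402
  -E: nom -13.490 → Σnom=-33.890; wc +0.436/-0.436 → slack +1.165/-1.327; half-tol=0.436, Σhalf²=0.439498
  -F: nom -29.500 → Σnom=-63.390; wc +0.260/-0.170 → slack +1.425/-1.497; half-tol=0.215, Σhalf²=0.485723
  +G: nom +24.800 → Σnom=-38.590; wc +0.400/-0.330 → slack +1.825/-1.827; half-tol=0.365, Σhalf²=0.618948
  +H: nom +42.370 → Σnom=3.780; wc +0.206/-0.206 → slack +2.031/-2.033; half-tol=0.206, Σhalf²=0.661384
  +I: nom +31.600 → Σnom=35.380; wc +0.060/-0.370 → slack +2.091/-2.403; half-tol=0.215, Σhalf²=0.707609
Nominal = 35.380. Worst-case = [35.380 - 2.403, 35.380 + 2.091] = [32.977, 37.471]. RSS = √0.707609 = 0.841.

nominal=35.380 wc=[32.977,37.471] rss=0.841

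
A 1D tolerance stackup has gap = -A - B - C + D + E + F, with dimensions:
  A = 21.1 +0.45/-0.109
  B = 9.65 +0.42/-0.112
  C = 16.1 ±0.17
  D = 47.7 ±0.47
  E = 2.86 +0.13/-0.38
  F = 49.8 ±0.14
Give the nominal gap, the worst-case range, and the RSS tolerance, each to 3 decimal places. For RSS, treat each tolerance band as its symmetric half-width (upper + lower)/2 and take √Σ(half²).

nominal=53.510 wc=[51.480,54.641] rss=0.695

Stack each dimension's contribution:
  -A: nom -21.100 → Σnom=-21.100; wc +0.109/-0.450 → slack +0.109/-0.450; half-tol=0.280, Σhalf²=0.078120
  -B: nom -9.650 → Σnom=-30.750; wc +0.112/-0.420 → slack +0.221/-0.870; half-tol=0.266, Σhalf²=0.148876
  -C: nom -16.100 → Σnom=-46.850; wc +0.170/-0.170 → slack +0.391/-1.040; half-tol=0.170, Σhalf²=0.177776
  +D: nom +47.700 → Σnom=0.850; wc +0.470/-0.470 → slack +0.861/-1.510; half-tol=0.470, Σhalf²=0.398676
  +E: nom +2.860 → Σnom=3.710; wc +0.130/-0.380 → slack +0.991/-1.890; half-tol=0.255, Σhalf²=0.463701
  +F: nom +49.800 → Σnom=53.510; wc +0.140/-0.140 → slack +1.131/-2.030; half-tol=0.140, Σhalf²=0.483301
Nominal = 53.510. Worst-case = [53.510 - 2.030, 53.510 + 1.131] = [51.480, 54.641]. RSS = √0.483301 = 0.695.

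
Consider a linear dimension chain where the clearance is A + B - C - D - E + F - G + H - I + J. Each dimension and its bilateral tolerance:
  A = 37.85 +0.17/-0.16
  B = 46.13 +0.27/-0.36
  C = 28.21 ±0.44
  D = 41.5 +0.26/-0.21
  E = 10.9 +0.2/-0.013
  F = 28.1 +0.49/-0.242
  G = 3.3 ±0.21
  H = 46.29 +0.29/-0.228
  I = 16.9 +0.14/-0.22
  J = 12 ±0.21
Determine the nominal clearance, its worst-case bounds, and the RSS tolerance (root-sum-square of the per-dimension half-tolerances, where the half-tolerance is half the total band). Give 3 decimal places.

Stack each dimension's contribution:
  +A: nom +37.850 → Σnom=37.850; wc +0.170/-0.160 → slack +0.170/-0.160; half-tol=0.165, Σhalf²=0.027225
  +B: nom +46.130 → Σnom=83.980; wc +0.270/-0.360 → slack +0.440/-0.520; half-tol=0.315, Σhalf²=0.126450
  -C: nom -28.210 → Σnom=55.770; wc +0.440/-0.440 → slack +0.880/-0.960; half-tol=0.440, Σhalf²=0.320050
  -D: nom -41.500 → Σnom=14.270; wc +0.210/-0.260 → slack +1.090/-1.220; half-tol=0.235, Σhalf²=0.375275
  -E: nom -10.900 → Σnom=3.370; wc +0.013/-0.200 → slack +1.103/-1.420; half-tol=0.107, Σhalf²=0.386617
  +F: nom +28.100 → Σnom=31.470; wc +0.490/-0.242 → slack +1.593/-1.662; half-tol=0.366, Σhalf²=0.520573
  -G: nom -3.300 → Σnom=28.170; wc +0.210/-0.210 → slack +1.803/-1.872; half-tol=0.210, Σhalf²=0.564673
  +H: nom +46.290 → Σnom=74.460; wc +0.290/-0.228 → slack +2.093/-2.100; half-tol=0.259, Σhalf²=0.631754
  -I: nom -16.900 → Σnom=57.560; wc +0.220/-0.140 → slack +2.313/-2.240; half-tol=0.180, Σhalf²=0.664154
  +J: nom +12.000 → Σnom=69.560; wc +0.210/-0.210 → slack +2.523/-2.450; half-tol=0.210, Σhalf²=0.708254
Nominal = 69.560. Worst-case = [69.560 - 2.450, 69.560 + 2.523] = [67.110, 72.083]. RSS = √0.708254 = 0.842.

nominal=69.560 wc=[67.110,72.083] rss=0.842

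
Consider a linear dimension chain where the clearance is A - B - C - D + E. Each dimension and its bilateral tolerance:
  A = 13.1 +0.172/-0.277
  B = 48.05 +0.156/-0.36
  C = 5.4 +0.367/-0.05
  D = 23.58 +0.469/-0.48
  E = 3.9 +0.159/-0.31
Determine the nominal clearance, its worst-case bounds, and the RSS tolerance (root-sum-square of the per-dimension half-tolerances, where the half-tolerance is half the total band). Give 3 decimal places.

Stack each dimension's contribution:
  +A: nom +13.100 → Σnom=13.100; wc +0.172/-0.277 → slack +0.172/-0.277; half-tol=0.225, Σhalf²=0.050400
  -B: nom -48.050 → Σnom=-34.950; wc +0.360/-0.156 → slack +0.532/-0.433; half-tol=0.258, Σhalf²=0.116964
  -C: nom -5.400 → Σnom=-40.350; wc +0.050/-0.367 → slack +0.582/-0.800; half-tol=0.208, Σhalf²=0.160436
  -D: nom -23.580 → Σnom=-63.930; wc +0.480/-0.469 → slack +1.062/-1.269; half-tol=0.474, Σhalf²=0.385587
  +E: nom +3.900 → Σnom=-60.030; wc +0.159/-0.310 → slack +1.221/-1.579; half-tol=0.234, Σhalf²=0.440577
Nominal = -60.030. Worst-case = [-60.030 - 1.579, -60.030 + 1.221] = [-61.609, -58.809]. RSS = √0.440577 = 0.664.

nominal=-60.030 wc=[-61.609,-58.809] rss=0.664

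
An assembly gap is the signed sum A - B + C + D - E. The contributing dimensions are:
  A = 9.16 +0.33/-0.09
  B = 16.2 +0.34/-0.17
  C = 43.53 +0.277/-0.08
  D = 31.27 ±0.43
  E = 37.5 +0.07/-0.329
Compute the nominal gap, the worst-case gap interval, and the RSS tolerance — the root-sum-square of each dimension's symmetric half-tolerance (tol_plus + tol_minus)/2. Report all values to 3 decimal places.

Stack each dimension's contribution:
  +A: nom +9.160 → Σnom=9.160; wc +0.330/-0.090 → slack +0.330/-0.090; half-tol=0.210, Σhalf²=0.044100
  -B: nom -16.200 → Σnom=-7.040; wc +0.170/-0.340 → slack +0.500/-0.430; half-tol=0.255, Σhalf²=0.109125
  +C: nom +43.530 → Σnom=36.490; wc +0.277/-0.080 → slack +0.777/-0.510; half-tol=0.179, Σhalf²=0.140987
  +D: nom +31.270 → Σnom=67.760; wc +0.430/-0.430 → slack +1.207/-0.940; half-tol=0.430, Σhalf²=0.325887
  -E: nom -37.500 → Σnom=30.260; wc +0.329/-0.070 → slack +1.536/-1.010; half-tol=0.200, Σhalf²=0.365687
Nominal = 30.260. Worst-case = [30.260 - 1.010, 30.260 + 1.536] = [29.250, 31.796]. RSS = √0.365687 = 0.605.

nominal=30.260 wc=[29.250,31.796] rss=0.605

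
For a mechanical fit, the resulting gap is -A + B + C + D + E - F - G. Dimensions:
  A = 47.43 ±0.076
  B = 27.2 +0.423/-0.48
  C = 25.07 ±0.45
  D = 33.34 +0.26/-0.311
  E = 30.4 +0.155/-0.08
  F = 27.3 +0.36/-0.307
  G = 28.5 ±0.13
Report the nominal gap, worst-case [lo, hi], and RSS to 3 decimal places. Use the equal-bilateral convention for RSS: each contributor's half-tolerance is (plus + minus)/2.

Stack each dimension's contribution:
  -A: nom -47.430 → Σnom=-47.430; wc +0.076/-0.076 → slack +0.076/-0.076; half-tol=0.076, Σhalf²=0.005776
  +B: nom +27.200 → Σnom=-20.230; wc +0.423/-0.480 → slack +0.499/-0.556; half-tol=0.452, Σhalf²=0.209628
  +C: nom +25.070 → Σnom=4.840; wc +0.450/-0.450 → slack +0.949/-1.006; half-tol=0.450, Σhalf²=0.412128
  +D: nom +33.340 → Σnom=38.180; wc +0.260/-0.311 → slack +1.209/-1.317; half-tol=0.285, Σhalf²=0.493639
  +E: nom +30.400 → Σnom=68.580; wc +0.155/-0.080 → slack +1.364/-1.397; half-tol=0.117, Σhalf²=0.507445
  -F: nom -27.300 → Σnom=41.280; wc +0.307/-0.360 → slack +1.671/-1.757; half-tol=0.334, Σhalf²=0.618667
  -G: nom -28.500 → Σnom=12.780; wc +0.130/-0.130 → slack +1.801/-1.887; half-tol=0.130, Σhalf²=0.635567
Nominal = 12.780. Worst-case = [12.780 - 1.887, 12.780 + 1.801] = [10.893, 14.581]. RSS = √0.635567 = 0.797.

nominal=12.780 wc=[10.893,14.581] rss=0.797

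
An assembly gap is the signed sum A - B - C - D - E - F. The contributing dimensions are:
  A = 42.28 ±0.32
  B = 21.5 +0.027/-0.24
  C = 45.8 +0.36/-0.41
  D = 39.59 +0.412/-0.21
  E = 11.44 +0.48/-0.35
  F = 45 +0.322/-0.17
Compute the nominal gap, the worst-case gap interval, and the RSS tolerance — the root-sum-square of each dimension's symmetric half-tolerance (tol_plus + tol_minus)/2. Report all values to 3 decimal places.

Stack each dimension's contribution:
  +A: nom +42.280 → Σnom=42.280; wc +0.320/-0.320 → slack +0.320/-0.320; half-tol=0.320, Σhalf²=0.102400
  -B: nom -21.500 → Σnom=20.780; wc +0.240/-0.027 → slack +0.560/-0.347; half-tol=0.134, Σhalf²=0.120222
  -C: nom -45.800 → Σnom=-25.020; wc +0.410/-0.360 → slack +0.970/-0.707; half-tol=0.385, Σhalf²=0.268447
  -D: nom -39.590 → Σnom=-64.610; wc +0.210/-0.412 → slack +1.180/-1.119; half-tol=0.311, Σhalf²=0.365168
  -E: nom -11.440 → Σnom=-76.050; wc +0.350/-0.480 → slack +1.530/-1.599; half-tol=0.415, Σhalf²=0.537393
  -F: nom -45.000 → Σnom=-121.050; wc +0.170/-0.322 → slack +1.700/-1.921; half-tol=0.246, Σhalf²=0.597909
Nominal = -121.050. Worst-case = [-121.050 - 1.921, -121.050 + 1.700] = [-122.971, -119.350]. RSS = √0.597909 = 0.773.

nominal=-121.050 wc=[-122.971,-119.350] rss=0.773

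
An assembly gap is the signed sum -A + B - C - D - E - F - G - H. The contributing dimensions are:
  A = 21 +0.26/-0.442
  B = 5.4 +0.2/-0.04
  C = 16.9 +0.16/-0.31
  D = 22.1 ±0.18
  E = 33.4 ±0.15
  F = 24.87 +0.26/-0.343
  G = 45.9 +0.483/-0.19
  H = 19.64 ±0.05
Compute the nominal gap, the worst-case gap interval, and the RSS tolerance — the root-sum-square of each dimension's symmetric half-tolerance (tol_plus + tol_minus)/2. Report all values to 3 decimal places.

Stack each dimension's contribution:
  -A: nom -21.000 → Σnom=-21.000; wc +0.442/-0.260 → slack +0.442/-0.260; half-tol=0.351, Σhalf²=0.123201
  +B: nom +5.400 → Σnom=-15.600; wc +0.200/-0.040 → slack +0.642/-0.300; half-tol=0.120, Σhalf²=0.137601
  -C: nom -16.900 → Σnom=-32.500; wc +0.310/-0.160 → slack +0.952/-0.460; half-tol=0.235, Σhalf²=0.192826
  -D: nom -22.100 → Σnom=-54.600; wc +0.180/-0.180 → slack +1.132/-0.640; half-tol=0.180, Σhalf²=0.225226
  -E: nom -33.400 → Σnom=-88.000; wc +0.150/-0.150 → slack +1.282/-0.790; half-tol=0.150, Σhalf²=0.247726
  -F: nom -24.870 → Σnom=-112.870; wc +0.343/-0.260 → slack +1.625/-1.050; half-tol=0.301, Σhalf²=0.338628
  -G: nom -45.900 → Σnom=-158.770; wc +0.190/-0.483 → slack +1.815/-1.533; half-tol=0.337, Σhalf²=0.451860
  -H: nom -19.640 → Σnom=-178.410; wc +0.050/-0.050 → slack +1.865/-1.583; half-tol=0.050, Σhalf²=0.454361
Nominal = -178.410. Worst-case = [-178.410 - 1.583, -178.410 + 1.865] = [-179.993, -176.545]. RSS = √0.454361 = 0.674.

nominal=-178.410 wc=[-179.993,-176.545] rss=0.674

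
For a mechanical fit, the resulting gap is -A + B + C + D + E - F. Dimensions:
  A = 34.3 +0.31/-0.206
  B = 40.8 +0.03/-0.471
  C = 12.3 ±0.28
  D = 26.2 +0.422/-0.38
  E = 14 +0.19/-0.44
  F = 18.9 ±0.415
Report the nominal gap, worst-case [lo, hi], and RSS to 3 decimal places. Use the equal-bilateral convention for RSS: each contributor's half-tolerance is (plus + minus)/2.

nominal=40.100 wc=[37.804,41.643] rss=0.800

Stack each dimension's contribution:
  -A: nom -34.300 → Σnom=-34.300; wc +0.206/-0.310 → slack +0.206/-0.310; half-tol=0.258, Σhalf²=0.066564
  +B: nom +40.800 → Σnom=6.500; wc +0.030/-0.471 → slack +0.236/-0.781; half-tol=0.251, Σhalf²=0.129314
  +C: nom +12.300 → Σnom=18.800; wc +0.280/-0.280 → slack +0.516/-1.061; half-tol=0.280, Σhalf²=0.207714
  +D: nom +26.200 → Σnom=45.000; wc +0.422/-0.380 → slack +0.938/-1.441; half-tol=0.401, Σhalf²=0.368515
  +E: nom +14.000 → Σnom=59.000; wc +0.190/-0.440 → slack +1.128/-1.881; half-tol=0.315, Σhalf²=0.467740
  -F: nom -18.900 → Σnom=40.100; wc +0.415/-0.415 → slack +1.543/-2.296; half-tol=0.415, Σhalf²=0.639965
Nominal = 40.100. Worst-case = [40.100 - 2.296, 40.100 + 1.543] = [37.804, 41.643]. RSS = √0.639965 = 0.800.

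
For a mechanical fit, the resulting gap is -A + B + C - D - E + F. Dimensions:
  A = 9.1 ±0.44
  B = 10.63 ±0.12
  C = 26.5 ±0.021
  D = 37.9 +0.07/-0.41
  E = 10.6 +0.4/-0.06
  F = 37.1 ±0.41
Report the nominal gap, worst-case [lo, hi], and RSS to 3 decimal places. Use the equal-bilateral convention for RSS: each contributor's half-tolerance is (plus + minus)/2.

nominal=16.630 wc=[15.169,18.091] rss=0.698

Stack each dimension's contribution:
  -A: nom -9.100 → Σnom=-9.100; wc +0.440/-0.440 → slack +0.440/-0.440; half-tol=0.440, Σhalf²=0.193600
  +B: nom +10.630 → Σnom=1.530; wc +0.120/-0.120 → slack +0.560/-0.560; half-tol=0.120, Σhalf²=0.208000
  +C: nom +26.500 → Σnom=28.030; wc +0.021/-0.021 → slack +0.581/-0.581; half-tol=0.021, Σhalf²=0.208441
  -D: nom -37.900 → Σnom=-9.870; wc +0.410/-0.070 → slack +0.991/-0.651; half-tol=0.240, Σhalf²=0.266041
  -E: nom -10.600 → Σnom=-20.470; wc +0.060/-0.400 → slack +1.051/-1.051; half-tol=0.230, Σhalf²=0.318941
  +F: nom +37.100 → Σnom=16.630; wc +0.410/-0.410 → slack +1.461/-1.461; half-tol=0.410, Σhalf²=0.487041
Nominal = 16.630. Worst-case = [16.630 - 1.461, 16.630 + 1.461] = [15.169, 18.091]. RSS = √0.487041 = 0.698.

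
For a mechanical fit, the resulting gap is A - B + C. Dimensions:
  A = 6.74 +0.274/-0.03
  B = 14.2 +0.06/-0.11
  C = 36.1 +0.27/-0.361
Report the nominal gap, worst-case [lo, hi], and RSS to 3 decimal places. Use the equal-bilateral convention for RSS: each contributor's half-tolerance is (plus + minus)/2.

nominal=28.640 wc=[28.189,29.294] rss=0.360

Stack each dimension's contribution:
  +A: nom +6.740 → Σnom=6.740; wc +0.274/-0.030 → slack +0.274/-0.030; half-tol=0.152, Σhalf²=0.023104
  -B: nom -14.200 → Σnom=-7.460; wc +0.110/-0.060 → slack +0.384/-0.090; half-tol=0.085, Σhalf²=0.030329
  +C: nom +36.100 → Σnom=28.640; wc +0.270/-0.361 → slack +0.654/-0.451; half-tol=0.316, Σhalf²=0.129869
Nominal = 28.640. Worst-case = [28.640 - 0.451, 28.640 + 0.654] = [28.189, 29.294]. RSS = √0.129869 = 0.360.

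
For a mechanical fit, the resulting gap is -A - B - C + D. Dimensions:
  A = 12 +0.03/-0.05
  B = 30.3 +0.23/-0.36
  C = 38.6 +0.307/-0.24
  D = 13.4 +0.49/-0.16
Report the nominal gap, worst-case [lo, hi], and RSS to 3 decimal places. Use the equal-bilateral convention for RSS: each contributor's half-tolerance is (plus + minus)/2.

nominal=-67.500 wc=[-68.227,-66.360] rss=0.519

Stack each dimension's contribution:
  -A: nom -12.000 → Σnom=-12.000; wc +0.050/-0.030 → slack +0.050/-0.030; half-tol=0.040, Σhalf²=0.001600
  -B: nom -30.300 → Σnom=-42.300; wc +0.360/-0.230 → slack +0.410/-0.260; half-tol=0.295, Σhalf²=0.088625
  -C: nom -38.600 → Σnom=-80.900; wc +0.240/-0.307 → slack +0.650/-0.567; half-tol=0.273, Σhalf²=0.163427
  +D: nom +13.400 → Σnom=-67.500; wc +0.490/-0.160 → slack +1.140/-0.727; half-tol=0.325, Σhalf²=0.269052
Nominal = -67.500. Worst-case = [-67.500 - 0.727, -67.500 + 1.140] = [-68.227, -66.360]. RSS = √0.269052 = 0.519.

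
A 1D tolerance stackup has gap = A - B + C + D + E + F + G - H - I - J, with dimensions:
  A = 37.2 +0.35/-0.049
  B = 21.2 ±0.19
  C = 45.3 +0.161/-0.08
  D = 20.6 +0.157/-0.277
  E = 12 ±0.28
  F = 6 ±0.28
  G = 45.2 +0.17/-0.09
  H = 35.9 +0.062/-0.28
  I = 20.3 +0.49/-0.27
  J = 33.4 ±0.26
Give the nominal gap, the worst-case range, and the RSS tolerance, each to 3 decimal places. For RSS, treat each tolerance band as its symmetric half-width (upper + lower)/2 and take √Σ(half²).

Stack each dimension's contribution:
  +A: nom +37.200 → Σnom=37.200; wc +0.350/-0.049 → slack +0.350/-0.049; half-tol=0.199, Σhalf²=0.039800
  -B: nom -21.200 → Σnom=16.000; wc +0.190/-0.190 → slack +0.540/-0.239; half-tol=0.190, Σhalf²=0.075900
  +C: nom +45.300 → Σnom=61.300; wc +0.161/-0.080 → slack +0.701/-0.319; half-tol=0.120, Σhalf²=0.090421
  +D: nom +20.600 → Σnom=81.900; wc +0.157/-0.277 → slack +0.858/-0.596; half-tol=0.217, Σhalf²=0.137510
  +E: nom +12.000 → Σnom=93.900; wc +0.280/-0.280 → slack +1.138/-0.876; half-tol=0.280, Σhalf²=0.215910
  +F: nom +6.000 → Σnom=99.900; wc +0.280/-0.280 → slack +1.418/-1.156; half-tol=0.280, Σhalf²=0.294310
  +G: nom +45.200 → Σnom=145.100; wc +0.170/-0.090 → slack +1.588/-1.246; half-tol=0.130, Σhalf²=0.311210
  -H: nom -35.900 → Σnom=109.200; wc +0.280/-0.062 → slack +1.868/-1.308; half-tol=0.171, Σhalf²=0.340451
  -I: nom -20.300 → Σnom=88.900; wc +0.270/-0.490 → slack +2.138/-1.798; half-tol=0.380, Σhalf²=0.484851
  -J: nom -33.400 → Σnom=55.500; wc +0.260/-0.260 → slack +2.398/-2.058; half-tol=0.260, Σhalf²=0.552451
Nominal = 55.500. Worst-case = [55.500 - 2.058, 55.500 + 2.398] = [53.442, 57.898]. RSS = √0.552451 = 0.743.

nominal=55.500 wc=[53.442,57.898] rss=0.743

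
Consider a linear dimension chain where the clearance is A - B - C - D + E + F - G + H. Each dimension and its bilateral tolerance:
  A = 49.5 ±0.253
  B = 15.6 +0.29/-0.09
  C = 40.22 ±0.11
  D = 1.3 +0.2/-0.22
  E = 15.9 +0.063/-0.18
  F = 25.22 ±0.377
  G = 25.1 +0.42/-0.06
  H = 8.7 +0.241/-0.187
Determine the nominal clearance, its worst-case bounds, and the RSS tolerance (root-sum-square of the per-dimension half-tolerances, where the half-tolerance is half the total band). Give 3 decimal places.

Stack each dimension's contribution:
  +A: nom +49.500 → Σnom=49.500; wc +0.253/-0.253 → slack +0.253/-0.253; half-tol=0.253, Σhalf²=0.064009
  -B: nom -15.600 → Σnom=33.900; wc +0.090/-0.290 → slack +0.343/-0.543; half-tol=0.190, Σhalf²=0.100109
  -C: nom -40.220 → Σnom=-6.320; wc +0.110/-0.110 → slack +0.453/-0.653; half-tol=0.110, Σhalf²=0.112209
  -D: nom -1.300 → Σnom=-7.620; wc +0.220/-0.200 → slack +0.673/-0.853; half-tol=0.210, Σhalf²=0.156309
  +E: nom +15.900 → Σnom=8.280; wc +0.063/-0.180 → slack +0.736/-1.033; half-tol=0.121, Σhalf²=0.171071
  +F: nom +25.220 → Σnom=33.500; wc +0.377/-0.377 → slack +1.113/-1.410; half-tol=0.377, Σhalf²=0.313200
  -G: nom -25.100 → Σnom=8.400; wc +0.060/-0.420 → slack +1.173/-1.830; half-tol=0.240, Σhalf²=0.370800
  +H: nom +8.700 → Σnom=17.100; wc +0.241/-0.187 → slack +1.414/-2.017; half-tol=0.214, Σhalf²=0.416596
Nominal = 17.100. Worst-case = [17.100 - 2.017, 17.100 + 1.414] = [15.083, 18.514]. RSS = √0.416596 = 0.645.

nominal=17.100 wc=[15.083,18.514] rss=0.645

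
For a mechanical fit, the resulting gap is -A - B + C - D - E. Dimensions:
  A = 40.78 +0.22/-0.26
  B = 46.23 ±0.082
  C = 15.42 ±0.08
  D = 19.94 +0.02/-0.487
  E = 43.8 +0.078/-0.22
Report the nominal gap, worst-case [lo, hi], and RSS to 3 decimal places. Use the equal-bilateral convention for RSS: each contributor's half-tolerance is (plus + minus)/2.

Stack each dimension's contribution:
  -A: nom -40.780 → Σnom=-40.780; wc +0.260/-0.220 → slack +0.260/-0.220; half-tol=0.240, Σhalf²=0.057600
  -B: nom -46.230 → Σnom=-87.010; wc +0.082/-0.082 → slack +0.342/-0.302; half-tol=0.082, Σhalf²=0.064324
  +C: nom +15.420 → Σnom=-71.590; wc +0.080/-0.080 → slack +0.422/-0.382; half-tol=0.080, Σhalf²=0.070724
  -D: nom -19.940 → Σnom=-91.530; wc +0.487/-0.020 → slack +0.909/-0.402; half-tol=0.254, Σhalf²=0.134986
  -E: nom -43.800 → Σnom=-135.330; wc +0.220/-0.078 → slack +1.129/-0.480; half-tol=0.149, Σhalf²=0.157187
Nominal = -135.330. Worst-case = [-135.330 - 0.480, -135.330 + 1.129] = [-135.810, -134.201]. RSS = √0.157187 = 0.396.

nominal=-135.330 wc=[-135.810,-134.201] rss=0.396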